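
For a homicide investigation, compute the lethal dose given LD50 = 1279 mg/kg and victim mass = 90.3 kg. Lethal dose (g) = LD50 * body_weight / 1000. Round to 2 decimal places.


Lethal dose calculation:
Lethal dose = LD50 * body_weight / 1000
= 1279 * 90.3 / 1000
= 115493.7 / 1000
= 115.49 g

115.49


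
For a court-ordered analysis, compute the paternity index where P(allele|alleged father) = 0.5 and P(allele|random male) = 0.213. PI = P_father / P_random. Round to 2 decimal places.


Paternity Index calculation:
PI = P(allele|father) / P(allele|random)
PI = 0.5 / 0.213
PI = 2.35

2.35


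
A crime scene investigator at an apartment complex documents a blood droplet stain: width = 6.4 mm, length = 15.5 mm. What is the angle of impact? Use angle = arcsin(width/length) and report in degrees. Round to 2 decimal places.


Blood spatter impact angle calculation:
width / length = 6.4 / 15.5 = 0.412903
angle = arcsin(0.412903)
angle = 24.39 degrees

24.39


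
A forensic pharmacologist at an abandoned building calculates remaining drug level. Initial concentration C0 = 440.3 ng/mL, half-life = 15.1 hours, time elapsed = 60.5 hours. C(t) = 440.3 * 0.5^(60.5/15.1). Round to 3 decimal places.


Drug concentration decay:
Number of half-lives = t / t_half = 60.5 / 15.1 = 4.006623
Decay factor = 0.5^4.006623 = 0.06221374
C(t) = 440.3 * 0.06221374 = 27.393 ng/mL

27.393


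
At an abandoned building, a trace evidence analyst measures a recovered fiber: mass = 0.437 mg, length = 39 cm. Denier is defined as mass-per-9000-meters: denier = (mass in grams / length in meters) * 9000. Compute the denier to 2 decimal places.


Denier calculation:
Mass in grams = 0.437 mg / 1000 = 0.000437 g
Length in meters = 39 cm / 100 = 0.39 m
Linear density = mass / length = 0.000437 / 0.39 = 0.00112051 g/m
Denier = (g/m) * 9000 = 0.00112051 * 9000 = 10.08

10.08


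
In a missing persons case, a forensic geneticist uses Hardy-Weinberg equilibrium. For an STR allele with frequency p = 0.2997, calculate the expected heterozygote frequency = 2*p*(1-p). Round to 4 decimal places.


Hardy-Weinberg heterozygote frequency:
q = 1 - p = 1 - 0.2997 = 0.7003
2pq = 2 * 0.2997 * 0.7003 = 0.4198

0.4198


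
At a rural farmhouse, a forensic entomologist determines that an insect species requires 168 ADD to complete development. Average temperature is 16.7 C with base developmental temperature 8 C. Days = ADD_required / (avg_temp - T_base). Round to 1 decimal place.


Insect development time:
Effective temperature = avg_temp - T_base = 16.7 - 8 = 8.7 C
Days = ADD / effective_temp = 168 / 8.7 = 19.3 days

19.3


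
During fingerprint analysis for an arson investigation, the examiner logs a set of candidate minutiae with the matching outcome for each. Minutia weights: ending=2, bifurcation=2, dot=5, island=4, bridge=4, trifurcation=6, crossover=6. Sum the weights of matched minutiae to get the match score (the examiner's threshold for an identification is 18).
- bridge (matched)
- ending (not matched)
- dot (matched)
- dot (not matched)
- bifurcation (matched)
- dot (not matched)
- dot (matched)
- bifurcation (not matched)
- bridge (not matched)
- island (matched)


Weighted minutiae match score:
  bridge: matched, +4 (running total 4)
  ending: not matched, +0
  dot: matched, +5 (running total 9)
  dot: not matched, +0
  bifurcation: matched, +2 (running total 11)
  dot: not matched, +0
  dot: matched, +5 (running total 16)
  bifurcation: not matched, +0
  bridge: not matched, +0
  island: matched, +4 (running total 20)
Total score = 20
Threshold = 18; verdict = identification

20


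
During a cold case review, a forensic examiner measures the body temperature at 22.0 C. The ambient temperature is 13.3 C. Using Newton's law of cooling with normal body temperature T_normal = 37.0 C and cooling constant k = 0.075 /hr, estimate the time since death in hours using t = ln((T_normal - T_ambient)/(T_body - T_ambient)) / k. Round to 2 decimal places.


Using Newton's law of cooling:
t = ln((T_normal - T_ambient) / (T_body - T_ambient)) / k
T_normal - T_ambient = 23.7
T_body - T_ambient = 8.7
Ratio = 2.724138
ln(ratio) = 1.002152
t = 1.002152 / 0.075 = 13.36 hours

13.36


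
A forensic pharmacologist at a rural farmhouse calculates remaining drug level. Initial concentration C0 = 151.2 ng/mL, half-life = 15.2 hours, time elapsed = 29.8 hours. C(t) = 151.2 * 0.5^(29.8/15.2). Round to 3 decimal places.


Drug concentration decay:
Number of half-lives = t / t_half = 29.8 / 15.2 = 1.960526
Decay factor = 0.5^1.960526 = 0.25693476
C(t) = 151.2 * 0.25693476 = 38.849 ng/mL

38.849


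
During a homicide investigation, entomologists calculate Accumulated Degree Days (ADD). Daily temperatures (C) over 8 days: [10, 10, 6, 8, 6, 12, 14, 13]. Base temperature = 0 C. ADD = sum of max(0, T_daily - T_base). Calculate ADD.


Computing ADD day by day:
Day 1: max(0, 10 - 0) = 10
Day 2: max(0, 10 - 0) = 10
Day 3: max(0, 6 - 0) = 6
Day 4: max(0, 8 - 0) = 8
Day 5: max(0, 6 - 0) = 6
Day 6: max(0, 12 - 0) = 12
Day 7: max(0, 14 - 0) = 14
Day 8: max(0, 13 - 0) = 13
Total ADD = 79

79


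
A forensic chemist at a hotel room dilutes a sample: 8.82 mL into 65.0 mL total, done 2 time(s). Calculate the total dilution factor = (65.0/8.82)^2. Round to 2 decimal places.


Dilution factor calculation:
Single dilution = V_total / V_sample = 65.0 / 8.82 ≈ 7.369615
Number of dilutions = 2
Total DF = (65.0 / 8.82)^2 (full precision, rounded at the end) = 54.31

54.31


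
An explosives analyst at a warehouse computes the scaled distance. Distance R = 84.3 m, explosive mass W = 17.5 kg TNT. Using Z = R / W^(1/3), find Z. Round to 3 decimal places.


Scaled distance calculation:
W^(1/3) = 17.5^(1/3) = 2.596247
Z = R / W^(1/3) = 84.3 / 2.596247
Z = 32.470 m/kg^(1/3)

32.470


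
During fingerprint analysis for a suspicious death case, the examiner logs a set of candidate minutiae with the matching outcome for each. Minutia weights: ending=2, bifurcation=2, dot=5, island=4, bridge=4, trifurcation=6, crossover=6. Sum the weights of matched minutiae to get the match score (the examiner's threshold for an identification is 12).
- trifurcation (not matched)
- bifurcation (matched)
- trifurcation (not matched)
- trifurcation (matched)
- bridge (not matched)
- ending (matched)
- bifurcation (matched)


Weighted minutiae match score:
  trifurcation: not matched, +0
  bifurcation: matched, +2 (running total 2)
  trifurcation: not matched, +0
  trifurcation: matched, +6 (running total 8)
  bridge: not matched, +0
  ending: matched, +2 (running total 10)
  bifurcation: matched, +2 (running total 12)
Total score = 12
Threshold = 12; verdict = identification

12


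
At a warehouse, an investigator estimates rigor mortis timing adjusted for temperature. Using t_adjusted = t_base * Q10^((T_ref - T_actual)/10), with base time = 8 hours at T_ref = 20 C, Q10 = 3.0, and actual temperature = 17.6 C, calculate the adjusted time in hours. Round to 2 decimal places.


Rigor mortis time adjustment:
Exponent = (T_ref - T_actual) / 10 = (20 - 17.6) / 10 = 0.24
Q10 factor = 3.0^0.24 = 1.30169
t_adjusted = 8 * 1.30169 = 10.41 hours

10.41


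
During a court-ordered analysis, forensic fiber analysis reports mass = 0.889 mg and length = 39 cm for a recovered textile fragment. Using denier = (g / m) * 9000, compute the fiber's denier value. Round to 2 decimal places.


Denier calculation:
Mass in grams = 0.889 mg / 1000 = 0.000889 g
Length in meters = 39 cm / 100 = 0.39 m
Linear density = mass / length = 0.000889 / 0.39 = 0.00227949 g/m
Denier = (g/m) * 9000 = 0.00227949 * 9000 = 20.52

20.52


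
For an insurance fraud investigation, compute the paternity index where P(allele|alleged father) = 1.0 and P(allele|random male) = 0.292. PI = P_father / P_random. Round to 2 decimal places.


Paternity Index calculation:
PI = P(allele|father) / P(allele|random)
PI = 1.0 / 0.292
PI = 3.42

3.42


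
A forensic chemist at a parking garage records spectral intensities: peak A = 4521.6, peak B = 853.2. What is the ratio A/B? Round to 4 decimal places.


Spectral peak ratio:
Peak A = 4521.6 counts
Peak B = 853.2 counts
Ratio = 4521.6 / 853.2 = 5.2996

5.2996


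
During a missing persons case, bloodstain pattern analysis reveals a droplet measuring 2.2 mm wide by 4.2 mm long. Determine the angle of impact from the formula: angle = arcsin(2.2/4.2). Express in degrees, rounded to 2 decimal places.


Blood spatter impact angle calculation:
width / length = 2.2 / 4.2 = 0.52381
angle = arcsin(0.52381)
angle = 31.59 degrees

31.59


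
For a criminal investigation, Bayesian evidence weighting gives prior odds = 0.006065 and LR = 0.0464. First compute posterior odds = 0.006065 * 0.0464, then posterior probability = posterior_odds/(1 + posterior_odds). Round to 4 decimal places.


Bayesian evidence evaluation:
Posterior odds = prior_odds * LR = 0.006065 * 0.0464 = 0.000281416
Posterior probability = posterior_odds / (1 + posterior_odds)
= 0.000281416 / (1 + 0.000281416)
= 0.000281416 / 1.000281416
= 0.0003

0.0003


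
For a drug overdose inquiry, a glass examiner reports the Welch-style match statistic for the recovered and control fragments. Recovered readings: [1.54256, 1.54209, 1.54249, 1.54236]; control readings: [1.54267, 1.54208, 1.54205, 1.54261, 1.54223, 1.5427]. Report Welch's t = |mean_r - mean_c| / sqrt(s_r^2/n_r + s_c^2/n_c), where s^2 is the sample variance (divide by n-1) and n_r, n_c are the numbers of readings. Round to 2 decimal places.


Welch's t-criterion for glass RI comparison:
Recovered mean = sum / n_r = 6.1695 / 4 = 1.542375
Control mean = sum / n_c = 9.25434 / 6 = 1.54239
Recovered sample variance s_r^2 = 4.29667e-08
Control sample variance s_c^2 = 9.204e-08
Welch SE (unpooled) = sqrt(s_r^2/n_r + s_c^2/n_c) = sqrt(1.07417e-08 + 1.534e-08) = sqrt(2.60817e-08) = 0.000161498
|mean_r - mean_c| = 1.5e-05
t = 1.5e-05 / 0.000161498 = 0.09

0.09


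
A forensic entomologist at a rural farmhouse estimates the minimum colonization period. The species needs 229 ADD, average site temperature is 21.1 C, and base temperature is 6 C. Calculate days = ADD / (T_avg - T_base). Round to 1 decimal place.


Insect development time:
Effective temperature = avg_temp - T_base = 21.1 - 6 = 15.1 C
Days = ADD / effective_temp = 229 / 15.1 = 15.2 days

15.2


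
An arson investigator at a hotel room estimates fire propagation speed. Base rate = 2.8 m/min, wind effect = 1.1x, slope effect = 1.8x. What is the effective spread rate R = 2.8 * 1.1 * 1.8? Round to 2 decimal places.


Fire spread rate calculation:
R = R0 * wind_factor * slope_factor
= 2.8 * 1.1 * 1.8
= 3.08 * 1.8
= 5.54 m/min

5.54


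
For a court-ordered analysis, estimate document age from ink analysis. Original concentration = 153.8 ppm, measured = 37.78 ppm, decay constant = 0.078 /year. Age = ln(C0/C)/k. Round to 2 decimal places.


Document age estimation:
C0/C = 153.8 / 37.78 = 4.070937
ln(C0/C) = 1.403873
t = 1.403873 / 0.078 = 18.00 years

18.00


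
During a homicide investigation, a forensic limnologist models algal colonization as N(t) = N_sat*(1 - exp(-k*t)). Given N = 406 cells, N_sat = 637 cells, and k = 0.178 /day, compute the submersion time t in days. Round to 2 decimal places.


PMSI from diatom colonization curve:
N / N_sat = 406 / 637 = 0.637363
1 - N/N_sat = 0.362637
ln(1 - N/N_sat) = -1.014353
t = -ln(1 - N/N_sat) / k = -(-1.014353) / 0.178 = 5.70 days

5.70


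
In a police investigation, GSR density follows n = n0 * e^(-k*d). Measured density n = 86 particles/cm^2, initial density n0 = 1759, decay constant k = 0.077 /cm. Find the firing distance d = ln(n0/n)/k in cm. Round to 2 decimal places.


GSR distance calculation:
n0/n = 1759 / 86 = 20.453488
ln(n0/n) = 3.018153
d = 3.018153 / 0.077 = 39.20 cm

39.20


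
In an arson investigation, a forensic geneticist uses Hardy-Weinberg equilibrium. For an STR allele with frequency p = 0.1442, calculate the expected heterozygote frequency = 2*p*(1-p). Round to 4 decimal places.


Hardy-Weinberg heterozygote frequency:
q = 1 - p = 1 - 0.1442 = 0.8558
2pq = 2 * 0.1442 * 0.8558 = 0.2468

0.2468


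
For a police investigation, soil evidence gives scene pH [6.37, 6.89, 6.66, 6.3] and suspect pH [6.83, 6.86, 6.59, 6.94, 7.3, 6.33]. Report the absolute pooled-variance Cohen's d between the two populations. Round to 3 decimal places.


Pooled-variance Cohen's d for soil pH comparison:
Scene mean = 26.22 / 4 = 6.555
Suspect mean = 40.85 / 6 = 6.808333
Scene sample variance s_s^2 = 0.074167
Suspect sample variance s_c^2 = 0.107737
Pooled variance = ((n_s-1)*s_s^2 + (n_c-1)*s_c^2) / (n_s + n_c - 2) = 0.095148
Pooled SD = sqrt(0.095148) = 0.308461
Mean difference = -0.253333
|d| = |-0.253333| / 0.308461 = 0.821

0.821


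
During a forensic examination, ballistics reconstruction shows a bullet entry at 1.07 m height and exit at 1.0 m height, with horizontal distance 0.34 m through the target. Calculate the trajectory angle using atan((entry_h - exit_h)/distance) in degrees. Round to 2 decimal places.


Bullet trajectory angle:
Height difference = 1.07 - 1.0 = 0.07 m
angle = atan(0.07 / 0.34)
angle = atan(0.205882)
angle = 11.63 degrees

11.63


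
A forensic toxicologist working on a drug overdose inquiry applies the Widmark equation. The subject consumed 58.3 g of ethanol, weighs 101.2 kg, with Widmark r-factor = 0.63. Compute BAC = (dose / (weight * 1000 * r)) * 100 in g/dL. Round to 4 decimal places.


Applying the Widmark formula:
BAC = (dose_g / (body_wt * 1000 * r)) * 100
Denominator = 101.2 * 1000 * 0.63 = 63756
BAC = (58.3 / 63756) * 100
BAC = 0.0914 g/dL

0.0914


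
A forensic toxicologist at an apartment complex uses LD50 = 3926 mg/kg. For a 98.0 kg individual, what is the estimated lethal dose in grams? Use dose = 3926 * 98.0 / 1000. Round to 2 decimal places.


Lethal dose calculation:
Lethal dose = LD50 * body_weight / 1000
= 3926 * 98.0 / 1000
= 384748 / 1000
= 384.75 g

384.75


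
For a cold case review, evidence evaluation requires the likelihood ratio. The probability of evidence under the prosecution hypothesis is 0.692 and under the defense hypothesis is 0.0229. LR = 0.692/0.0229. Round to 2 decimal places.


Likelihood ratio calculation:
LR = P(E|Hp) / P(E|Hd)
LR = 0.692 / 0.0229
LR = 30.22

30.22


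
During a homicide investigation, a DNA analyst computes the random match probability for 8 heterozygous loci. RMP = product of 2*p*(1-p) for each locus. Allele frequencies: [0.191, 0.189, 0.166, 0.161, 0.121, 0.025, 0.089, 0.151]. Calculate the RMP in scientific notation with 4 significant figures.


Computing RMP for 8 loci:
Locus 1: 2 * 0.191 * 0.809 = 0.309038
Locus 2: 2 * 0.189 * 0.811 = 0.306558
Locus 3: 2 * 0.166 * 0.834 = 0.276888
Locus 4: 2 * 0.161 * 0.839 = 0.270158
Locus 5: 2 * 0.121 * 0.879 = 0.212718
Locus 6: 2 * 0.025 * 0.975 = 0.04875
Locus 7: 2 * 0.089 * 0.911 = 0.162158
Locus 8: 2 * 0.151 * 0.849 = 0.256398
RMP = 3.055e-06

3.055e-06


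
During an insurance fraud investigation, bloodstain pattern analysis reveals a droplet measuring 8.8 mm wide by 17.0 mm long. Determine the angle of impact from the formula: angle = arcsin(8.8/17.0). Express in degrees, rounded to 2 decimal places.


Blood spatter impact angle calculation:
width / length = 8.8 / 17.0 = 0.517647
angle = arcsin(0.517647)
angle = 31.17 degrees

31.17


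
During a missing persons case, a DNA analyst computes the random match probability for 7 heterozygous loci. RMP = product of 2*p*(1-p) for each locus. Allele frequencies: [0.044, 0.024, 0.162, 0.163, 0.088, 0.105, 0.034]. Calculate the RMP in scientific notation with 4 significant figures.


Computing RMP for 7 loci:
Locus 1: 2 * 0.044 * 0.956 = 0.084128
Locus 2: 2 * 0.024 * 0.976 = 0.046848
Locus 3: 2 * 0.162 * 0.838 = 0.271512
Locus 4: 2 * 0.163 * 0.837 = 0.272862
Locus 5: 2 * 0.088 * 0.912 = 0.160512
Locus 6: 2 * 0.105 * 0.895 = 0.18795
Locus 7: 2 * 0.034 * 0.966 = 0.065688
RMP = 5.786e-07

5.786e-07


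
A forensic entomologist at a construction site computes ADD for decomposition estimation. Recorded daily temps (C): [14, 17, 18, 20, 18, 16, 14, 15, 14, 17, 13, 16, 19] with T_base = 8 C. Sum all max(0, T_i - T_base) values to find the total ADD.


Computing ADD day by day:
Day 1: max(0, 14 - 8) = 6
Day 2: max(0, 17 - 8) = 9
Day 3: max(0, 18 - 8) = 10
Day 4: max(0, 20 - 8) = 12
Day 5: max(0, 18 - 8) = 10
Day 6: max(0, 16 - 8) = 8
Day 7: max(0, 14 - 8) = 6
Day 8: max(0, 15 - 8) = 7
Day 9: max(0, 14 - 8) = 6
Day 10: max(0, 17 - 8) = 9
Day 11: max(0, 13 - 8) = 5
Day 12: max(0, 16 - 8) = 8
Day 13: max(0, 19 - 8) = 11
Total ADD = 107

107


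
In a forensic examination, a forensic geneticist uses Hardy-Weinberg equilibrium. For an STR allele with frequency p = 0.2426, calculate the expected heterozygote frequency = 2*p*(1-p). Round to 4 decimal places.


Hardy-Weinberg heterozygote frequency:
q = 1 - p = 1 - 0.2426 = 0.7574
2pq = 2 * 0.2426 * 0.7574 = 0.3675

0.3675


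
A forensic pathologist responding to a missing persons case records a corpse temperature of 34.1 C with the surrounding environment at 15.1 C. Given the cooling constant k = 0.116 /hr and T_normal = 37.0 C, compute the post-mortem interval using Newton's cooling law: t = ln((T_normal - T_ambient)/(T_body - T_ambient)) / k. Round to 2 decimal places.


Using Newton's law of cooling:
t = ln((T_normal - T_ambient) / (T_body - T_ambient)) / k
T_normal - T_ambient = 21.9
T_body - T_ambient = 19.0
Ratio = 1.152632
ln(ratio) = 0.142048
t = 0.142048 / 0.116 = 1.22 hours

1.22


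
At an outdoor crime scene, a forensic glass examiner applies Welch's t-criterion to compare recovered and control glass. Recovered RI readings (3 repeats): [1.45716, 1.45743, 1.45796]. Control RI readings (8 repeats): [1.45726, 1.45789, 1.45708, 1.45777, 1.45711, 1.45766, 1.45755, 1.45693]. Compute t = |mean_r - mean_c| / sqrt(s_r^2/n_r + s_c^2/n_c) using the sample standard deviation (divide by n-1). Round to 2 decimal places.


Welch's t-criterion for glass RI comparison:
Recovered mean = sum / n_r = 4.37255 / 3 = 1.4575167
Control mean = sum / n_c = 11.65925 / 8 = 1.4574063
Recovered sample variance s_r^2 = 1.65633e-07
Control sample variance s_c^2 = 1.27684e-07
Welch SE (unpooled) = sqrt(s_r^2/n_r + s_c^2/n_c) = sqrt(5.52111e-08 + 1.59605e-08) = sqrt(7.11716e-08) = 0.00026678
|mean_r - mean_c| = 0.000110417
t = 0.000110417 / 0.00026678 = 0.41

0.41


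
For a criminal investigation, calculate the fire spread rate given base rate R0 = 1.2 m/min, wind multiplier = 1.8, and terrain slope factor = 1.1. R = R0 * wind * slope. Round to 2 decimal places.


Fire spread rate calculation:
R = R0 * wind_factor * slope_factor
= 1.2 * 1.8 * 1.1
= 2.16 * 1.1
= 2.38 m/min

2.38


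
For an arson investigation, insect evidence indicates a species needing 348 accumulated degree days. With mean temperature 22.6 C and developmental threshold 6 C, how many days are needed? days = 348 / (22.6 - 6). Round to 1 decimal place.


Insect development time:
Effective temperature = avg_temp - T_base = 22.6 - 6 = 16.6 C
Days = ADD / effective_temp = 348 / 16.6 = 21.0 days

21.0


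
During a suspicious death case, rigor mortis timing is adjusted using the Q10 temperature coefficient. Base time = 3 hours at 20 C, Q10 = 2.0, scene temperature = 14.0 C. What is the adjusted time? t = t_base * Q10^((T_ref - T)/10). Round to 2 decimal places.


Rigor mortis time adjustment:
Exponent = (T_ref - T_actual) / 10 = (20 - 14.0) / 10 = 0.6
Q10 factor = 2.0^0.6 = 1.51572
t_adjusted = 3 * 1.51572 = 4.55 hours

4.55


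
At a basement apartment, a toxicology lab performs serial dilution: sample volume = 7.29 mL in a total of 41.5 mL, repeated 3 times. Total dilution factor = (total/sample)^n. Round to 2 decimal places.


Dilution factor calculation:
Single dilution = V_total / V_sample = 41.5 / 7.29 ≈ 5.69273
Number of dilutions = 3
Total DF = (41.5 / 7.29)^3 (full precision, rounded at the end) = 184.49

184.49


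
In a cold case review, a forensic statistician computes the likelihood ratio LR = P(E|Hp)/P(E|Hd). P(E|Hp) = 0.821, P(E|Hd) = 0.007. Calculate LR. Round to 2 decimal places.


Likelihood ratio calculation:
LR = P(E|Hp) / P(E|Hd)
LR = 0.821 / 0.007
LR = 117.29

117.29


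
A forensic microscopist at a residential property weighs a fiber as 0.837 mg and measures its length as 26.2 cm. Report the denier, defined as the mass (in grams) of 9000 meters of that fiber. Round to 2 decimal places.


Denier calculation:
Mass in grams = 0.837 mg / 1000 = 0.000837 g
Length in meters = 26.2 cm / 100 = 0.262 m
Linear density = mass / length = 0.000837 / 0.262 = 0.00319466 g/m
Denier = (g/m) * 9000 = 0.00319466 * 9000 = 28.75

28.75


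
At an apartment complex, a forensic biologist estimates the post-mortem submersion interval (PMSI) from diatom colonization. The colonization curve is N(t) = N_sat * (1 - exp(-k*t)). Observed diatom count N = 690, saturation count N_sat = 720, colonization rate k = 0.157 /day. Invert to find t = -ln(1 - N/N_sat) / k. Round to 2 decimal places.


PMSI from diatom colonization curve:
N / N_sat = 690 / 720 = 0.958333
1 - N/N_sat = 0.041667
ln(1 - N/N_sat) = -3.178046
t = -ln(1 - N/N_sat) / k = -(-3.178046) / 0.157 = 20.24 days

20.24


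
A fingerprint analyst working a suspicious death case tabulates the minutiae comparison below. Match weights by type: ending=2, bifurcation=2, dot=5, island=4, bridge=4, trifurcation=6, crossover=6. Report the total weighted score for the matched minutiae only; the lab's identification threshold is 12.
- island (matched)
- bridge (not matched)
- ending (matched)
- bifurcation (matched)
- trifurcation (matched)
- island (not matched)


Weighted minutiae match score:
  island: matched, +4 (running total 4)
  bridge: not matched, +0
  ending: matched, +2 (running total 6)
  bifurcation: matched, +2 (running total 8)
  trifurcation: matched, +6 (running total 14)
  island: not matched, +0
Total score = 14
Threshold = 12; verdict = identification

14


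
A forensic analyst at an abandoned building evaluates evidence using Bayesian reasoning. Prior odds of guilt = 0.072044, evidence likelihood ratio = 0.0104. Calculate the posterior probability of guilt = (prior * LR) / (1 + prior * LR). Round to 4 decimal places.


Bayesian evidence evaluation:
Posterior odds = prior_odds * LR = 0.072044 * 0.0104 = 0.0007492576
Posterior probability = posterior_odds / (1 + posterior_odds)
= 0.0007492576 / (1 + 0.0007492576)
= 0.0007492576 / 1.0007492576
= 0.0007

0.0007


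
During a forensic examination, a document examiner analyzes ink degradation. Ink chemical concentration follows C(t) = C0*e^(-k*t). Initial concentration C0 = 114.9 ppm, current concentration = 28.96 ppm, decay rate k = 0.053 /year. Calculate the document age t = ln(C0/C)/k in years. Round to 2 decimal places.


Document age estimation:
C0/C = 114.9 / 28.96 = 3.967541
ln(C0/C) = 1.378147
t = 1.378147 / 0.053 = 26.00 years

26.00


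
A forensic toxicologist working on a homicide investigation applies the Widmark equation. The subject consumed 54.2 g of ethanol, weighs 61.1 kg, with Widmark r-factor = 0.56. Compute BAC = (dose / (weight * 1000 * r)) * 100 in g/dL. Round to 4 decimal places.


Applying the Widmark formula:
BAC = (dose_g / (body_wt * 1000 * r)) * 100
Denominator = 61.1 * 1000 * 0.56 = 34216
BAC = (54.2 / 34216) * 100
BAC = 0.1584 g/dL

0.1584


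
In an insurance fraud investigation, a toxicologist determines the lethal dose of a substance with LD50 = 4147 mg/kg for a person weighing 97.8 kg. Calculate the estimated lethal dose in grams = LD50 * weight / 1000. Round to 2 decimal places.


Lethal dose calculation:
Lethal dose = LD50 * body_weight / 1000
= 4147 * 97.8 / 1000
= 405576.6 / 1000
= 405.58 g

405.58


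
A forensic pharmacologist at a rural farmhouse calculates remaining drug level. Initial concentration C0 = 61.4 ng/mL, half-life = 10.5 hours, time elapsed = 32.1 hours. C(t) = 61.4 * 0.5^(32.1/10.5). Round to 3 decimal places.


Drug concentration decay:
Number of half-lives = t / t_half = 32.1 / 10.5 = 3.057143
Decay factor = 0.5^3.057143 = 0.12014571
C(t) = 61.4 * 0.12014571 = 7.377 ng/mL

7.377


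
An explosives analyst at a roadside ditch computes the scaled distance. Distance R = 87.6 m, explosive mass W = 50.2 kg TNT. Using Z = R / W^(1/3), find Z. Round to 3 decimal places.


Scaled distance calculation:
W^(1/3) = 50.2^(1/3) = 3.688937
Z = R / W^(1/3) = 87.6 / 3.688937
Z = 23.747 m/kg^(1/3)

23.747


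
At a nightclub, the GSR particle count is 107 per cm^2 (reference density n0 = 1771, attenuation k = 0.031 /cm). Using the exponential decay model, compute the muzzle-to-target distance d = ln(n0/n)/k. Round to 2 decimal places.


GSR distance calculation:
n0/n = 1771 / 107 = 16.551402
ln(n0/n) = 2.806471
d = 2.806471 / 0.031 = 90.53 cm

90.53


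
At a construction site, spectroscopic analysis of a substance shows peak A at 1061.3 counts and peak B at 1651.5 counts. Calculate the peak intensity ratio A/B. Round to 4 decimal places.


Spectral peak ratio:
Peak A = 1061.3 counts
Peak B = 1651.5 counts
Ratio = 1061.3 / 1651.5 = 0.6426

0.6426


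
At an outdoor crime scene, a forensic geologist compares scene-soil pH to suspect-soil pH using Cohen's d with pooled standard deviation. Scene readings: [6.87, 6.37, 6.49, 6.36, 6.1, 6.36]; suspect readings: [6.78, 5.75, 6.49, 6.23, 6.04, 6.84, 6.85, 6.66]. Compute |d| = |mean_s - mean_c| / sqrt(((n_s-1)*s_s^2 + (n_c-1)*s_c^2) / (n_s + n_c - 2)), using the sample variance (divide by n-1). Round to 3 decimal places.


Pooled-variance Cohen's d for soil pH comparison:
Scene mean = 38.55 / 6 = 6.425
Suspect mean = 51.64 / 8 = 6.455
Scene sample variance s_s^2 = 0.06387
Suspect sample variance s_c^2 = 0.167571
Pooled variance = ((n_s-1)*s_s^2 + (n_c-1)*s_c^2) / (n_s + n_c - 2) = 0.124362
Pooled SD = sqrt(0.124362) = 0.35265
Mean difference = -0.03
|d| = |-0.03| / 0.35265 = 0.085

0.085


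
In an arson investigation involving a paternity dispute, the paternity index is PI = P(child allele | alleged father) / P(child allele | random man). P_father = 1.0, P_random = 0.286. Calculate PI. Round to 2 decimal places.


Paternity Index calculation:
PI = P(allele|father) / P(allele|random)
PI = 1.0 / 0.286
PI = 3.50

3.50


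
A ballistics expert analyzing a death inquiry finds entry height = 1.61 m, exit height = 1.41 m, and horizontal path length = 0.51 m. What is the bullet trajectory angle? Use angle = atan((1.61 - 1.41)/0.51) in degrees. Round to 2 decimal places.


Bullet trajectory angle:
Height difference = 1.61 - 1.41 = 0.2 m
angle = atan(0.2 / 0.51)
angle = atan(0.392157)
angle = 21.41 degrees

21.41


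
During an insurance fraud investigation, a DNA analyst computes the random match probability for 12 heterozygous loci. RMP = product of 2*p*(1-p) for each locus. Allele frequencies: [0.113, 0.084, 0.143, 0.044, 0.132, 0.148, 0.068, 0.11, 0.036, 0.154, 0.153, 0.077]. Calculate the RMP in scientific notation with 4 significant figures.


Computing RMP for 12 loci:
Locus 1: 2 * 0.113 * 0.887 = 0.200462
Locus 2: 2 * 0.084 * 0.916 = 0.153888
Locus 3: 2 * 0.143 * 0.857 = 0.245102
Locus 4: 2 * 0.044 * 0.956 = 0.084128
Locus 5: 2 * 0.132 * 0.868 = 0.229152
Locus 6: 2 * 0.148 * 0.852 = 0.252192
Locus 7: 2 * 0.068 * 0.932 = 0.126752
Locus 8: 2 * 0.11 * 0.89 = 0.1958
Locus 9: 2 * 0.036 * 0.964 = 0.069408
Locus 10: 2 * 0.154 * 0.846 = 0.260568
Locus 11: 2 * 0.153 * 0.847 = 0.259182
Locus 12: 2 * 0.077 * 0.923 = 0.142142
RMP = 6.079e-10

6.079e-10


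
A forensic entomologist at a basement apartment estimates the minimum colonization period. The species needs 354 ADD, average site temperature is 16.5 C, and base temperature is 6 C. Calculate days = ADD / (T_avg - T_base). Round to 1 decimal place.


Insect development time:
Effective temperature = avg_temp - T_base = 16.5 - 6 = 10.5 C
Days = ADD / effective_temp = 354 / 10.5 = 33.7 days

33.7


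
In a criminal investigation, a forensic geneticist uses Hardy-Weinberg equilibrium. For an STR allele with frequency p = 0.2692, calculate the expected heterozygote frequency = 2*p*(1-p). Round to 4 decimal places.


Hardy-Weinberg heterozygote frequency:
q = 1 - p = 1 - 0.2692 = 0.7308
2pq = 2 * 0.2692 * 0.7308 = 0.3935

0.3935


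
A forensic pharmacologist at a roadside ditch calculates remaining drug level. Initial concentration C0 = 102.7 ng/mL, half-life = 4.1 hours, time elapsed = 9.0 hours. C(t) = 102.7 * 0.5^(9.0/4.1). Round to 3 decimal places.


Drug concentration decay:
Number of half-lives = t / t_half = 9.0 / 4.1 = 2.195122
Decay factor = 0.5^2.195122 = 0.21837476
C(t) = 102.7 * 0.21837476 = 22.427 ng/mL

22.427


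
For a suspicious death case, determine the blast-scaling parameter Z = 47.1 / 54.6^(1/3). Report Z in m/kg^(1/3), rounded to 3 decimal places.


Scaled distance calculation:
W^(1/3) = 54.6^(1/3) = 3.793711
Z = R / W^(1/3) = 47.1 / 3.793711
Z = 12.415 m/kg^(1/3)

12.415


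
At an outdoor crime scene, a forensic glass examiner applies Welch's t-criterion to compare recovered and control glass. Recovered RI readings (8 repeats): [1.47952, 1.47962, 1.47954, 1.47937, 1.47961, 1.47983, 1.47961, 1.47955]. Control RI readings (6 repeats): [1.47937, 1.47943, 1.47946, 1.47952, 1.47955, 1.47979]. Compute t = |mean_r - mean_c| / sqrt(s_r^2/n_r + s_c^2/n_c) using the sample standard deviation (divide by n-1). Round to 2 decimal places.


Welch's t-criterion for glass RI comparison:
Recovered mean = sum / n_r = 11.83665 / 8 = 1.4795813
Control mean = sum / n_c = 8.87712 / 6 = 1.47952
Recovered sample variance s_r^2 = 1.65839e-08
Control sample variance s_c^2 = 2.16e-08
Welch SE (unpooled) = sqrt(s_r^2/n_r + s_c^2/n_c) = sqrt(2.07299e-09 + 3.6e-09) = sqrt(5.67299e-09) = 7.53193e-05
|mean_r - mean_c| = 6.125e-05
t = 6.125e-05 / 7.53193e-05 = 0.81

0.81


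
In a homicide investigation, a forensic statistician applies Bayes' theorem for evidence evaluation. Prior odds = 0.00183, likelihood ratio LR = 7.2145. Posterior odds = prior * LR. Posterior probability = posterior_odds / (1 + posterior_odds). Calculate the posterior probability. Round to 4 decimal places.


Bayesian evidence evaluation:
Posterior odds = prior_odds * LR = 0.00183 * 7.2145 = 0.01320253
Posterior probability = posterior_odds / (1 + posterior_odds)
= 0.01320253 / (1 + 0.01320253)
= 0.01320253 / 1.01320253
= 0.0130

0.0130


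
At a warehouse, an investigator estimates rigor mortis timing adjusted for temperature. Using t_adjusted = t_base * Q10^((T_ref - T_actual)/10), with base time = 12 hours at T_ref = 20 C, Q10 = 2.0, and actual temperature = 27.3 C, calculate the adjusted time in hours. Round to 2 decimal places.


Rigor mortis time adjustment:
Exponent = (T_ref - T_actual) / 10 = (20 - 27.3) / 10 = -0.73
Q10 factor = 2.0^-0.73 = 0.6029
t_adjusted = 12 * 0.6029 = 7.23 hours

7.23


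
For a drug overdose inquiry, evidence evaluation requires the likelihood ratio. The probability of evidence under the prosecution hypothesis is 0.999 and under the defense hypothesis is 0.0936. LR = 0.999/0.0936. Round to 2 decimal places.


Likelihood ratio calculation:
LR = P(E|Hp) / P(E|Hd)
LR = 0.999 / 0.0936
LR = 10.67

10.67


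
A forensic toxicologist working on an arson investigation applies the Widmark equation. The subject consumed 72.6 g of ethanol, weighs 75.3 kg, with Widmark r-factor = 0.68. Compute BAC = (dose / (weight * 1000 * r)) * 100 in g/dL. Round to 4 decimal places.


Applying the Widmark formula:
BAC = (dose_g / (body_wt * 1000 * r)) * 100
Denominator = 75.3 * 1000 * 0.68 = 51204
BAC = (72.6 / 51204) * 100
BAC = 0.1418 g/dL

0.1418


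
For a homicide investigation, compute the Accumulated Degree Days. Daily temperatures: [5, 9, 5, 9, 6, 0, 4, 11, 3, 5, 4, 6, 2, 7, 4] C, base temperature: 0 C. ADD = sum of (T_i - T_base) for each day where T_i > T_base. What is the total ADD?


Computing ADD day by day:
Day 1: max(0, 5 - 0) = 5
Day 2: max(0, 9 - 0) = 9
Day 3: max(0, 5 - 0) = 5
Day 4: max(0, 9 - 0) = 9
Day 5: max(0, 6 - 0) = 6
Day 6: max(0, 0 - 0) = 0
Day 7: max(0, 4 - 0) = 4
Day 8: max(0, 11 - 0) = 11
Day 9: max(0, 3 - 0) = 3
Day 10: max(0, 5 - 0) = 5
Day 11: max(0, 4 - 0) = 4
Day 12: max(0, 6 - 0) = 6
Day 13: max(0, 2 - 0) = 2
Day 14: max(0, 7 - 0) = 7
Day 15: max(0, 4 - 0) = 4
Total ADD = 80

80


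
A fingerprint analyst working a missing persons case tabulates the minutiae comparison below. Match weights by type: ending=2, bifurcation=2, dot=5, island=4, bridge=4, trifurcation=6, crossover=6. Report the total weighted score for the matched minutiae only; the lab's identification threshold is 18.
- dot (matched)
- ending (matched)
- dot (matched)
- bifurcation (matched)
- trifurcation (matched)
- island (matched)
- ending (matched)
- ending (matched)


Weighted minutiae match score:
  dot: matched, +5 (running total 5)
  ending: matched, +2 (running total 7)
  dot: matched, +5 (running total 12)
  bifurcation: matched, +2 (running total 14)
  trifurcation: matched, +6 (running total 20)
  island: matched, +4 (running total 24)
  ending: matched, +2 (running total 26)
  ending: matched, +2 (running total 28)
Total score = 28
Threshold = 18; verdict = identification

28


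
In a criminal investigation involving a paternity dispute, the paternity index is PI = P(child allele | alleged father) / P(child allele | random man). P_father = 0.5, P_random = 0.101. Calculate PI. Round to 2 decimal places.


Paternity Index calculation:
PI = P(allele|father) / P(allele|random)
PI = 0.5 / 0.101
PI = 4.95

4.95


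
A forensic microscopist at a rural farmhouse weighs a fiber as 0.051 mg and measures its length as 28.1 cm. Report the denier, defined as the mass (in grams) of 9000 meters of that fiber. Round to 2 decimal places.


Denier calculation:
Mass in grams = 0.051 mg / 1000 = 0.000051 g
Length in meters = 28.1 cm / 100 = 0.281 m
Linear density = mass / length = 0.000051 / 0.281 = 0.00018149 g/m
Denier = (g/m) * 9000 = 0.00018149 * 9000 = 1.63

1.63


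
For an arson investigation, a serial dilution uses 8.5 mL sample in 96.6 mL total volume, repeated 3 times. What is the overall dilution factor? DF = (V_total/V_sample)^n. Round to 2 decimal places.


Dilution factor calculation:
Single dilution = V_total / V_sample = 96.6 / 8.5 ≈ 11.364706
Number of dilutions = 3
Total DF = (96.6 / 8.5)^3 (full precision, rounded at the end) = 1467.83

1467.83


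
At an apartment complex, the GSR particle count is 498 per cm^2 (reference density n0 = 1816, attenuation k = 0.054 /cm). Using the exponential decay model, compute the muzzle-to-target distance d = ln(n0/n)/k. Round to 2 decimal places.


GSR distance calculation:
n0/n = 1816 / 498 = 3.646586
ln(n0/n) = 1.293791
d = 1.293791 / 0.054 = 23.96 cm

23.96


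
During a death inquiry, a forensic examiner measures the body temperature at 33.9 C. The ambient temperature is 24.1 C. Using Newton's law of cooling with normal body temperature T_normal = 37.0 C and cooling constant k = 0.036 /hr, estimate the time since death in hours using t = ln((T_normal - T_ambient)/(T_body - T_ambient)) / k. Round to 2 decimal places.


Using Newton's law of cooling:
t = ln((T_normal - T_ambient) / (T_body - T_ambient)) / k
T_normal - T_ambient = 12.9
T_body - T_ambient = 9.8
Ratio = 1.316327
ln(ratio) = 0.274845
t = 0.274845 / 0.036 = 7.63 hours

7.63


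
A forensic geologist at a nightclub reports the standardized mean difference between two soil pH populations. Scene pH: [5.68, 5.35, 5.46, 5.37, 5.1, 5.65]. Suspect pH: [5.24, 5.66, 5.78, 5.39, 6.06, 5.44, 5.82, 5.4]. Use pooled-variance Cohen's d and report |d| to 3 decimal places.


Pooled-variance Cohen's d for soil pH comparison:
Scene mean = 32.61 / 6 = 5.435
Suspect mean = 44.79 / 8 = 5.59875
Scene sample variance s_s^2 = 0.04611
Suspect sample variance s_c^2 = 0.07647
Pooled variance = ((n_s-1)*s_s^2 + (n_c-1)*s_c^2) / (n_s + n_c - 2) = 0.06382
Pooled SD = sqrt(0.06382) = 0.252626
Mean difference = -0.16375
|d| = |-0.16375| / 0.252626 = 0.648

0.648


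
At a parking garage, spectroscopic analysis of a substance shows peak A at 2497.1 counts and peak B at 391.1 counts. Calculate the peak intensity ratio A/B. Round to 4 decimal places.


Spectral peak ratio:
Peak A = 2497.1 counts
Peak B = 391.1 counts
Ratio = 2497.1 / 391.1 = 6.3848

6.3848


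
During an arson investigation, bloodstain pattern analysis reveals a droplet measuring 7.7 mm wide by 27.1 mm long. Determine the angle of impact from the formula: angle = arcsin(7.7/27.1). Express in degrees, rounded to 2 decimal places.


Blood spatter impact angle calculation:
width / length = 7.7 / 27.1 = 0.284133
angle = arcsin(0.284133)
angle = 16.51 degrees

16.51


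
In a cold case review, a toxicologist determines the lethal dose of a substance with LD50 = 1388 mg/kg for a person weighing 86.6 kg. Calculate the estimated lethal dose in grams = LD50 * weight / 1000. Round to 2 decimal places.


Lethal dose calculation:
Lethal dose = LD50 * body_weight / 1000
= 1388 * 86.6 / 1000
= 120200.8 / 1000
= 120.20 g

120.20


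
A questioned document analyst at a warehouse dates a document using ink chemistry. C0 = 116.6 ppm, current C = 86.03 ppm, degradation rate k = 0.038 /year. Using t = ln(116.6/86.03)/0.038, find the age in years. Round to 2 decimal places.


Document age estimation:
C0/C = 116.6 / 86.03 = 1.355341
ln(C0/C) = 0.304053
t = 0.304053 / 0.038 = 8.00 years

8.00


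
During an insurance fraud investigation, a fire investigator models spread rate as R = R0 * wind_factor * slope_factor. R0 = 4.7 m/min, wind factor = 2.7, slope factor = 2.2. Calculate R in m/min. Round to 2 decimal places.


Fire spread rate calculation:
R = R0 * wind_factor * slope_factor
= 4.7 * 2.7 * 2.2
= 12.69 * 2.2
= 27.92 m/min

27.92


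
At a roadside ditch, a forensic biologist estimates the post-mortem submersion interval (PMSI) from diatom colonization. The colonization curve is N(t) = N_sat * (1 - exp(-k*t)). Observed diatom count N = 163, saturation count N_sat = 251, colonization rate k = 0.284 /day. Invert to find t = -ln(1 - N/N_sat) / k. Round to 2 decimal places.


PMSI from diatom colonization curve:
N / N_sat = 163 / 251 = 0.649402
1 - N/N_sat = 0.350598
ln(1 - N/N_sat) = -1.048115
t = -ln(1 - N/N_sat) / k = -(-1.048115) / 0.284 = 3.69 days

3.69


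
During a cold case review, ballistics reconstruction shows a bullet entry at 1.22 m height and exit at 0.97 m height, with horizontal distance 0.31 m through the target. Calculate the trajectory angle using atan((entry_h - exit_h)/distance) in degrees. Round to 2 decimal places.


Bullet trajectory angle:
Height difference = 1.22 - 0.97 = 0.25 m
angle = atan(0.25 / 0.31)
angle = atan(0.806452)
angle = 38.88 degrees

38.88


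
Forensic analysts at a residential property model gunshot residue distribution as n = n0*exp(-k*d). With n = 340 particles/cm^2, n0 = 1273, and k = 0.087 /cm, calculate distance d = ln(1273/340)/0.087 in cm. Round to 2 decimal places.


GSR distance calculation:
n0/n = 1273 / 340 = 3.744118
ln(n0/n) = 1.320186
d = 1.320186 / 0.087 = 15.17 cm

15.17


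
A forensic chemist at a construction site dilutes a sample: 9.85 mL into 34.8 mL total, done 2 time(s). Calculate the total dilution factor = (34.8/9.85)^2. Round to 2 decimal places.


Dilution factor calculation:
Single dilution = V_total / V_sample = 34.8 / 9.85 ≈ 3.532995
Number of dilutions = 2
Total DF = (34.8 / 9.85)^2 (full precision, rounded at the end) = 12.48

12.48


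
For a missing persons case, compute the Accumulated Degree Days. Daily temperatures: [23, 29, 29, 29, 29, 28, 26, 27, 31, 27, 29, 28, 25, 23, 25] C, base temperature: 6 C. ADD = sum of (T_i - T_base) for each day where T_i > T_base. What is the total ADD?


Computing ADD day by day:
Day 1: max(0, 23 - 6) = 17
Day 2: max(0, 29 - 6) = 23
Day 3: max(0, 29 - 6) = 23
Day 4: max(0, 29 - 6) = 23
Day 5: max(0, 29 - 6) = 23
Day 6: max(0, 28 - 6) = 22
Day 7: max(0, 26 - 6) = 20
Day 8: max(0, 27 - 6) = 21
Day 9: max(0, 31 - 6) = 25
Day 10: max(0, 27 - 6) = 21
Day 11: max(0, 29 - 6) = 23
Day 12: max(0, 28 - 6) = 22
Day 13: max(0, 25 - 6) = 19
Day 14: max(0, 23 - 6) = 17
Day 15: max(0, 25 - 6) = 19
Total ADD = 318

318
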